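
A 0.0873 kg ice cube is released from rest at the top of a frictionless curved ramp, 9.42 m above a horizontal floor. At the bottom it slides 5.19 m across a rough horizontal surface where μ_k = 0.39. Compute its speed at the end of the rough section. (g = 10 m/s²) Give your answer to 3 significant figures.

Energy at the top = energy at the end + work done against friction:
mgh = ½mv² + μ_k m g d
W_f = μ_k mg d = (0.39)(0.0873)(10)(5.19) = 1.767 J
½mv² = mgh − W_f = 8.2237 − 1.767 = 6.4566 J
v = √(2 × 6.4566/0.0873) = 12.16 m/s

v = 12.2 m/s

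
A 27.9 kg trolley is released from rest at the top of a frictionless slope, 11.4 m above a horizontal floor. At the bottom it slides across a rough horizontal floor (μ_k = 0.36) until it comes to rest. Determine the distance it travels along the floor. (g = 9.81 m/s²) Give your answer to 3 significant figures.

Energy at the top = energy at the end + work done against friction:
At rest all PE has been dissipated by friction: mgh = μ_k m g d
d = h/μ_k = 11.4/0.36 = 31.67 m

d = 31.7 m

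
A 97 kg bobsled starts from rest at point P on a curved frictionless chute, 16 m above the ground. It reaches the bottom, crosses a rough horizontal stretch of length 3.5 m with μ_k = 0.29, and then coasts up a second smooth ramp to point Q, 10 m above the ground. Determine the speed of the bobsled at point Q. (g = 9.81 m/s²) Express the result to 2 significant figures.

Energy at P: mgh₁ = (97)(9.81)(16) = 15225 J
Friction loss: W_f = μ_k mg d = 965.8 J
At Q: ½mv² + mgh₂ = mgh₁ − W_f
½mv² = 15225 − 965.8 − 9515.7 = 4743.6 J
v = √(2 × 4743.6/97) = 9.890 m/s

v = 9.9 m/s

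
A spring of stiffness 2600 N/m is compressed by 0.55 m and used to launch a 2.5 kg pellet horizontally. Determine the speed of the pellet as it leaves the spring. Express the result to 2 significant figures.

v = 18 m/s

Conservation of energy: ½kx² = ½mv²
v = x√(k/m) = 0.55 × √(2600/2.5) = 17.74 m/s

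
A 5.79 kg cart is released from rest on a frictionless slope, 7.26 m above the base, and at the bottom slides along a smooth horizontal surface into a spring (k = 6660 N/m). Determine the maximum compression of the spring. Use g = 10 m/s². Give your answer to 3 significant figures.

x = 0.355 m

At max compression the cart is momentarily at rest: mgh = ½kx²
x = √(2mgh/k) = √(2 × 5.79 × 10 × 7.26 / 6660) = 0.3553 m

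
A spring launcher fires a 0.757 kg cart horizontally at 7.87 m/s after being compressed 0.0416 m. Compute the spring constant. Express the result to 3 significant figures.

Spring PE at full compression equals KE at release: ½kx² = ½mv²
k = mv²/x² = (0.757)(7.87)²/(0.0416)² = 27093 N/m

k = 27100 N/m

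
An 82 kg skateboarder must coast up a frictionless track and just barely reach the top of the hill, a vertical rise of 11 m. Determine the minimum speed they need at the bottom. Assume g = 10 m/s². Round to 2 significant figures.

v = 15 m/s

At the top they are momentarily at rest, so all KE converts to PE: ½mv² = mgh
v = √(2gh) = √(2 × 10 × 11) = 14.83 m/s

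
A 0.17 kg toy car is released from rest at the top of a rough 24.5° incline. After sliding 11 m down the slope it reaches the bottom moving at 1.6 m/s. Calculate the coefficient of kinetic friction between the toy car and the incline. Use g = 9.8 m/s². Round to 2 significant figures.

μ_k = 0.44

mgh = ½mv² + μ_k (mg cosθ) L, with h = L sinθ
mgL sinθ = 7.5997 J; ½mv² = 0.21760 J
W_f = 7.5997 − 0.21760 = 7.382 J
μ_k = W_f/(mg cosθ · L) = 7.382/(1.516 × 11) = 0.4427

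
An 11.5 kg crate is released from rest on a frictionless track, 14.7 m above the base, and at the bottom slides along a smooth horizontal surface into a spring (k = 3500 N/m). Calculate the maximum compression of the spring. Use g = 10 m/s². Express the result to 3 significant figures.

At max compression the crate is momentarily at rest: mgh = ½kx²
x = √(2mgh/k) = √(2 × 11.5 × 10 × 14.7 / 3500) = 0.9829 m

x = 0.983 m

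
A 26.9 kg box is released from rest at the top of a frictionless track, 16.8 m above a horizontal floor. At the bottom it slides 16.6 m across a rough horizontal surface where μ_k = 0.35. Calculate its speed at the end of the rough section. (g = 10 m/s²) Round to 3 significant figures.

v = 14.8 m/s

Applying the work–energy principle:
mgh = ½mv² + μ_k m g d
W_f = μ_k mg d = (0.35)(26.9)(10)(16.6) = 1563 J
½mv² = mgh − W_f = 4519.2 − 1563 = 2956.3 J
v = √(2 × 2956.3/26.9) = 14.83 m/s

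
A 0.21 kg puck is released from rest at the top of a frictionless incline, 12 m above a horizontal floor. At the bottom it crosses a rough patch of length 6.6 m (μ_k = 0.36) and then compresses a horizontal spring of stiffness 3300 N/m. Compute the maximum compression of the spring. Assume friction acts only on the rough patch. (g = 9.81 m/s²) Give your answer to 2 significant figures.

x = 0.11 m

Initial energy: E₁ = mgh = (0.21)(9.81)(12) = 24.721 J
Friction removes W_f = μ_k mg d = (0.36)(0.21)(9.81)(6.6) = 4.895 J
Energy reaching the spring: E = 24.721 − 4.895 = 19.826 J
At max compression ½kx² = E ⇒ x = √(2E/k) = √(2 × 19.826/3300) = 0.1096 m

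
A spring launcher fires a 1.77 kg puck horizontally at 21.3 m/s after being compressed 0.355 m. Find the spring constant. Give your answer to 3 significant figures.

Energy stored in the spring equals the launch KE: ½kx² = ½mv²
k = mv²/x² = (1.77)(21.3)²/(0.355)² = 6372 N/m

k = 6370 N/m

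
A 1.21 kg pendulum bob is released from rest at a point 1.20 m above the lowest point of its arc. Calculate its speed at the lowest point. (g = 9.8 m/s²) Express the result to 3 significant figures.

By conservation of mechanical energy, mgh = ½mv²
v = √(2gh) = √(2 × 9.8 × 1.20) = √23.520 = 4.850 m/s

v = 4.85 m/s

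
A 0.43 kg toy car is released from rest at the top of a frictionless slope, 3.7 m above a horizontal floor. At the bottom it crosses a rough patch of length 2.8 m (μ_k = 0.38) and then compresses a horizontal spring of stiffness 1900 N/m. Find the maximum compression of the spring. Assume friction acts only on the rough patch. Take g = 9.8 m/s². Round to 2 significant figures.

x = 0.11 m

Initial energy: E₁ = mgh = (0.43)(9.8)(3.7) = 15.592 J
Friction removes W_f = μ_k mg d = (0.38)(0.43)(9.8)(2.8) = 4.484 J
Energy reaching the spring: E = 15.592 − 4.484 = 11.108 J
At max compression ½kx² = E ⇒ x = √(2E/k) = √(2 × 11.108/1900) = 0.1081 m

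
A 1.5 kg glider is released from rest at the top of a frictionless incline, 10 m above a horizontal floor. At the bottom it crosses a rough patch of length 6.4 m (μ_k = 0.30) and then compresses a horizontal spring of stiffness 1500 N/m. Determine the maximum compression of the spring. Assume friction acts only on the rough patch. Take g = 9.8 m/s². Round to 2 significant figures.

Initial energy: E₁ = mgh = (1.5)(9.8)(10) = 147.00 J
Friction removes W_f = μ_k mg d = (0.30)(1.5)(9.8)(6.4) = 28.22 J
Energy reaching the spring: E = 147.00 − 28.22 = 118.78 J
At max compression ½kx² = E ⇒ x = √(2E/k) = √(2 × 118.78/1500) = 0.3980 m

x = 0.40 m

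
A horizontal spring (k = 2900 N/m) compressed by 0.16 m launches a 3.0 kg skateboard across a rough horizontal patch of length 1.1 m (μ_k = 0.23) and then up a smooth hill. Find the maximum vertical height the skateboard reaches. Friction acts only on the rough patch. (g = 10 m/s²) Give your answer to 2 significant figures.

Spring energy: E₀ = ½kx² = ½(2900)(0.16)² = 37.120 J
Friction: W_f = μ_k mg d = (0.23)(3.0)(10)(1.1) = 7.590 J
Energy at base of ramp: E = 37.120 − 7.590 = 29.530 J
At max height all remaining energy is PE: mgh = E ⇒ h = E/(mg) = 29.530/(3.0 × 10) = 0.9843 m

h = 0.98 m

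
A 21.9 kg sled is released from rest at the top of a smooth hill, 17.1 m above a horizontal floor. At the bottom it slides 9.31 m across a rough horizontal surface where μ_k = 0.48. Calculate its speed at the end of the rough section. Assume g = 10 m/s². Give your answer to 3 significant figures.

v = 15.9 m/s

Energy bookkeeping (friction removes W_f = μ_k N d):
mgh = ½mv² + μ_k m g d
W_f = μ_k mg d = (0.48)(21.9)(10)(9.31) = 978.7 J
½mv² = mgh − W_f = 3744.9 − 978.7 = 2766.2 J
v = √(2 × 2766.2/21.9) = 15.89 m/s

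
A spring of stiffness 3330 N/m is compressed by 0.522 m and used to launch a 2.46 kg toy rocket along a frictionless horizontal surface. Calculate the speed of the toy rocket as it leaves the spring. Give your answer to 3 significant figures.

v = 19.2 m/s

Conservation of energy: ½kx² = ½mv²
v = x√(k/m) = 0.522 × √(3330/2.46) = 19.21 m/s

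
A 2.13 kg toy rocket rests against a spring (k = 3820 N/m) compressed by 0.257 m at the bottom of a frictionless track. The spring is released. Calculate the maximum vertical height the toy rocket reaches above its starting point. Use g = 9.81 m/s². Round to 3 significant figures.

Energy conservation from release to the highest point: ½kx² = mgh
h = kx²/(2mg) = (3820)(0.257)²/(2 × 2.13 × 9.81) = 6.037 m

h = 6.04 m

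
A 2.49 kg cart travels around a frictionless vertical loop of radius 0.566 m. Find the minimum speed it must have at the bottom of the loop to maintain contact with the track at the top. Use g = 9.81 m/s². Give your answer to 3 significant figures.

v = 5.27 m/s

At the top: mg = mv_top²/r ⇒ v_top² = gr = 5.552 m²/s²
Energy from bottom to top (height 2r): ½mv_bot² = ½mv_top² + mg(2r)
v_bot² = gr + 4gr = 5gr = 27.76
v_bot = √(5gr) = 5.269 m/s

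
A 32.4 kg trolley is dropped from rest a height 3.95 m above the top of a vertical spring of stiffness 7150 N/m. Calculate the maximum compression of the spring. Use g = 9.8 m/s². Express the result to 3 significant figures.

Take the reference level at the top of the uncompressed spring. At max compression the trolley has fallen H + x and is momentarily at rest:
mg(H + x) = ½kx²
½(7150)x² − (32.4)(9.8)x − (32.4)(9.8)(3.95) = 0
3575x² − 317.5x − 1254 = 0
x = [317.5 + √(100819 + 1.7935e+07)]/(2 × 3575) = 0.6384 m

x = 0.638 m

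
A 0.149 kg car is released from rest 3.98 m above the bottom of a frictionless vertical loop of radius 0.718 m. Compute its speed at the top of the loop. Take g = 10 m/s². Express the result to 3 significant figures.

Energy conservation: mgh = ½mv_top² + mg(2r)
v_top² = 2g(h − 2r) = 2(10)(3.98 − 1.436) = 50.88
v_top = 7.133 m/s

v = 7.13 m/s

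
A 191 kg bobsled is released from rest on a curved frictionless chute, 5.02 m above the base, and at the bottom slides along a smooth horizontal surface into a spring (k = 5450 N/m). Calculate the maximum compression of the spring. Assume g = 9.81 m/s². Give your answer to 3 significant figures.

Gravitational PE at the top equals spring PE at max compression: mgh = ½kx²
x = √(2mgh/k) = √(2 × 191 × 9.81 × 5.02 / 5450) = 1.858 m

x = 1.86 m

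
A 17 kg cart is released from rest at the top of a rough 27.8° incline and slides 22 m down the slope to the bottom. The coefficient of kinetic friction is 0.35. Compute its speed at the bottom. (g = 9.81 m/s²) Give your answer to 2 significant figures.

Energy: mgh = ½mv² + W_f, with h = L sinθ and W_f = μ_k (mg cosθ) L
mgh = mgL sinθ = (17)(9.81)(22)sin27.8° = 1711.1 J
W_f = μ_k mg cosθ · L = (0.35)(17)(9.81)cos27.8°·22 = 1136 J
½mv² = 1711.1 − 1136 = 575.23 J
v = √(2 × 575.23/17) = 8.226 m/s

v = 8.2 m/s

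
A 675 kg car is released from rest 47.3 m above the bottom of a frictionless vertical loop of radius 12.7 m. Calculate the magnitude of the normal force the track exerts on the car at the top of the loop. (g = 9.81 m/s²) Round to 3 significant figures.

Energy from release to top (height 2r): mgh = ½mv_top² + mg(2r)
v_top² = 2g(h − 2r) = 2(9.81)(47.3 − 25.40) = 429.68 m²/s²
At the top, both N and weight point toward the centre: N + mg = mv_top²/r
N = m(v_top²/r − g) = 675(429.68/12.7 − 9.81) = 16215 N

N = 16200 N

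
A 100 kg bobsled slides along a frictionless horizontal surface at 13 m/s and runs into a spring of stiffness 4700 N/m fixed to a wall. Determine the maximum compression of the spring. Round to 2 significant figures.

x = 1.9 m

All KE is stored as spring PE at maximum compression: ½mv² = ½kx²
x = v√(m/k) = 13 × √(100/4700) = 1.896 m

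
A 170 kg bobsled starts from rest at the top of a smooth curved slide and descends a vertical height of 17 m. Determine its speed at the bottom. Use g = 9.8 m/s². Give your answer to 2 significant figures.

v = 18 m/s

Mechanical energy is conserved (no friction): mgh = ½mv²
v = √(2gh) = √(2 × 9.8 × 17) = √333.20 = 18.25 m/s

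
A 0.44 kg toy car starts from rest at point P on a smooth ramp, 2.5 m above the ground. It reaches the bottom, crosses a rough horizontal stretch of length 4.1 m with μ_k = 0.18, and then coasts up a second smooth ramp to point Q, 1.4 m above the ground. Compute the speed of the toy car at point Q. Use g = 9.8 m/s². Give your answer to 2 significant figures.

v = 2.7 m/s

Energy at P: mgh₁ = (0.44)(9.8)(2.5) = 10.780 J
Friction loss: W_f = μ_k mg d = 3.182 J
At Q: ½mv² + mgh₂ = mgh₁ − W_f
½mv² = 10.780 − 3.182 − 6.0368 = 1.5609 J
v = √(2 × 1.5609/0.44) = 2.664 m/s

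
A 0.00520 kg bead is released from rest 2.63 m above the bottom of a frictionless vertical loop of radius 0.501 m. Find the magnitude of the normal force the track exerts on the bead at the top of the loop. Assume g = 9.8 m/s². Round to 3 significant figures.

N = 0.280 N

Energy from release to top (height 2r): mgh = ½mv_top² + mg(2r)
v_top² = 2g(h − 2r) = 2(9.8)(2.63 − 1.002) = 31.909 m²/s²
At the top, both N and weight point toward the centre: N + mg = mv_top²/r
N = m(v_top²/r − g) = 0.00520(31.909/0.501 − 9.8) = 0.2802 N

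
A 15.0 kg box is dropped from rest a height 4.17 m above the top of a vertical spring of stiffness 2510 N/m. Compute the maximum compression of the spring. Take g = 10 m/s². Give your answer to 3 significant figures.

Measuring PE from the top of the relaxed spring, at max compression the box has dropped H + x with zero KE, so:
mg(H + x) = ½kx²
½(2510)x² − (15.0)(10)x − (15.0)(10)(4.17) = 0
1255x² − 150.0x − 625.5 = 0
x = [150.0 + √(22500 + 3.1400e+06)]/(2 × 1255) = 0.7683 m

x = 0.768 m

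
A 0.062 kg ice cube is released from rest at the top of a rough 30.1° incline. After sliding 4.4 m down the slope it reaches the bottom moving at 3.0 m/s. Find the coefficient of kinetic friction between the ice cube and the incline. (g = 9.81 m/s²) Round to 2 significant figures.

μ_k = 0.46

Energy balance down the incline: mg L sinθ − ½mv² = μ_k (mg cosθ) L
mgL sinθ = 1.3421 J; ½mv² = 0.27900 J
W_f = 1.3421 − 0.27900 = 1.063 J
μ_k = W_f/(mg cosθ · L) = 1.063/(0.5262 × 4.4) = 0.4592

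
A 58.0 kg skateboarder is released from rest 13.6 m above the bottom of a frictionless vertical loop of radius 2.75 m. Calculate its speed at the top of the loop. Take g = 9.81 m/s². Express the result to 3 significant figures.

Energy conservation: mgh = ½mv_top² + mg(2r)
v_top² = 2g(h − 2r) = 2(9.81)(13.6 − 5.500) = 158.9
v_top = 12.61 m/s

v = 12.6 m/s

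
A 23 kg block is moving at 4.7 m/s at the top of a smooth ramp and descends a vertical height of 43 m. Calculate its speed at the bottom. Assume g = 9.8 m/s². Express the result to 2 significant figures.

Mechanical energy is conserved (no friction): ½mv₀² + mgh = ½mv²
v² = v₀² + 2gh = (4.7)² + 2(9.8)(43) = 864.89
v = √864.89 = 29.41 m/s

v = 29 m/s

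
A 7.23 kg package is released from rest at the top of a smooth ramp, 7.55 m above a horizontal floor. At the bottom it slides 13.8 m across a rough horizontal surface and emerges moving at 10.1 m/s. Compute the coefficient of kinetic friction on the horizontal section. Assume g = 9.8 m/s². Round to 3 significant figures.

μ_k = 0.170

Energy at the top = energy at the end + work done against friction:
mgh = ½mv² + μ_k m g d
mgh = 534.95 J; ½mv² = 368.77 J
W_f = 534.95 − 368.77 = 166.2 J
μ_k = W_f/(mg·d) = 166.2/(70.85 × 13.8) = 0.1700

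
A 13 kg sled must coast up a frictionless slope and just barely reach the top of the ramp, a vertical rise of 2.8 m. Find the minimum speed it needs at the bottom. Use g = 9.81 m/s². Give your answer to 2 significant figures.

v = 7.4 m/s

At the top it is momentarily at rest, so all KE converts to PE: ½mv² = mgh
v = √(2gh) = √(2 × 9.81 × 2.8) = 7.412 m/s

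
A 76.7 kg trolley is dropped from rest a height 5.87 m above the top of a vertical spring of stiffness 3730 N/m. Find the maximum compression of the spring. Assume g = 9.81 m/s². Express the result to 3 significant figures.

Take the reference level at the top of the uncompressed spring. At max compression the trolley has fallen H + x and is momentarily at rest:
mg(H + x) = ½kx²
½(3730)x² − (76.7)(9.81)x − (76.7)(9.81)(5.87) = 0
1865x² − 752.4x − 4417 = 0
x = [752.4 + √(566146 + 3.2949e+07)]/(2 × 1865) = 1.754 m

x = 1.75 m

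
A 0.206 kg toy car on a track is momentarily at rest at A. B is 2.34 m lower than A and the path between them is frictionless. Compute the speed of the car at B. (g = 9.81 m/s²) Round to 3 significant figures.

v = 6.78 m/s

Equating total energy at the two states: mgh = ½mv²
v = √(2gh) = √(2 × 9.81 × 2.34) = √45.911 = 6.776 m/s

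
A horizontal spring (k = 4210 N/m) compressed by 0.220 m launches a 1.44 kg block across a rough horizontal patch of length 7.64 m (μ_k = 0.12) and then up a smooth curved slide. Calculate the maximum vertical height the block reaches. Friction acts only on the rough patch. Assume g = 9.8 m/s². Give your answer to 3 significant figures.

h = 6.30 m

Spring energy: E₀ = ½kx² = ½(4210)(0.220)² = 101.88 J
Friction: W_f = μ_k mg d = (0.12)(1.44)(9.8)(7.64) = 12.94 J
Energy at base of ramp: E = 101.88 − 12.94 = 88.944 J
At max height all remaining energy is PE: mgh = E ⇒ h = E/(mg) = 88.944/(1.44 × 9.8) = 6.303 m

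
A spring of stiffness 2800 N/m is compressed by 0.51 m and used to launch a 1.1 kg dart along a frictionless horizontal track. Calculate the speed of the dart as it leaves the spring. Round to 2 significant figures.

v = 26 m/s

The dart leaves the spring when the spring is at natural length, so ½kx² = ½mv²
v = x√(k/m) = 0.51 × √(2800/1.1) = 25.73 m/s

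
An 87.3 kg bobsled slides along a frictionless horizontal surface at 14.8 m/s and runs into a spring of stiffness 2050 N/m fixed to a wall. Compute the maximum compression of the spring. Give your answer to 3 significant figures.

x = 3.05 m

All KE is stored as spring PE at maximum compression: ½mv² = ½kx²
x = v√(m/k) = 14.8 × √(87.3/2050) = 3.054 m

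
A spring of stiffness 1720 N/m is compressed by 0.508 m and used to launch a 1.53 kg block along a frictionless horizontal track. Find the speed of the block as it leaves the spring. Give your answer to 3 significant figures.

v = 17.0 m/s

Spring PE converts entirely to kinetic energy: ½kx² = ½mv²
v = x√(k/m) = 0.508 × √(1720/1.53) = 17.03 m/s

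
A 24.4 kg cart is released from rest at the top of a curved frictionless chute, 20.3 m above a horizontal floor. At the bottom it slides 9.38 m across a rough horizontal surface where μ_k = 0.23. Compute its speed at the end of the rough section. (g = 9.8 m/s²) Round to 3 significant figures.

Applying the work–energy principle:
mgh = ½mv² + μ_k m g d
W_f = μ_k mg d = (0.23)(24.4)(9.8)(9.38) = 515.9 J
½mv² = mgh − W_f = 4854.1 − 515.9 = 4338.3 J
v = √(2 × 4338.3/24.4) = 18.86 m/s

v = 18.9 m/s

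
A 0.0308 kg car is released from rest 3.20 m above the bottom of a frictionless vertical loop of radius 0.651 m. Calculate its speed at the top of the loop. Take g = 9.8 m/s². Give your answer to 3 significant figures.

v = 6.10 m/s

Energy conservation: mgh = ½mv_top² + mg(2r)
v_top² = 2g(h − 2r) = 2(9.8)(3.20 − 1.302) = 37.20
v_top = 6.099 m/s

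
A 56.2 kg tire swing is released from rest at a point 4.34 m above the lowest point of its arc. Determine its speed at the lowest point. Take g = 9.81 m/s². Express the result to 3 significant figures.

v = 9.23 m/s

Equating total energy at the two states: mgh = ½mv²
The mass cancels from both sides.
v = √(2gh) = √(2 × 9.81 × 4.34) = √85.151 = 9.228 m/s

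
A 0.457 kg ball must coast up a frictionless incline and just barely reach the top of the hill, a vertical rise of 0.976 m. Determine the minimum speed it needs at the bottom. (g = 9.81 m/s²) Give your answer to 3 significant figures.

At the top it is momentarily at rest, so all KE converts to PE: ½mv² = mgh
v = √(2gh) = √(2 × 9.81 × 0.976) = 4.376 m/s

v = 4.38 m/s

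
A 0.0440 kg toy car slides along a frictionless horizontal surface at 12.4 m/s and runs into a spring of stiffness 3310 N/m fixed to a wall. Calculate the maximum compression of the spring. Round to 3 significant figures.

At max compression the car is momentarily at rest: ½mv² = ½kx²
x = v√(m/k) = 12.4 × √(0.0440/3310) = 0.04521 m

x = 0.0452 m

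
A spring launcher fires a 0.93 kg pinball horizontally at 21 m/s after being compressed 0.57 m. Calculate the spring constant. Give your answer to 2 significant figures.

k = 1300 N/m

Energy stored in the spring equals the launch KE: ½kx² = ½mv²
k = mv²/x² = (0.93)(21)²/(0.57)² = 1262 N/m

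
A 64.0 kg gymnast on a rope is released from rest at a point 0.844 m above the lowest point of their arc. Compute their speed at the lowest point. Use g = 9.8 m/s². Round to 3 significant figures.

v = 4.07 m/s

By conservation of mechanical energy, mgh = ½mv²
v = √(2gh) = √(2 × 9.8 × 0.844) = √16.542 = 4.067 m/s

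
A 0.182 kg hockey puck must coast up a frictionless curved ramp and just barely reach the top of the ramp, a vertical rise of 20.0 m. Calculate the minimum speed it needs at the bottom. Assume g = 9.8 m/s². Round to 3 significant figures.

v = 19.8 m/s

At the top it is momentarily at rest, so all KE converts to PE: ½mv² = mgh
v = √(2gh) = √(2 × 9.8 × 20.0) = 19.80 m/s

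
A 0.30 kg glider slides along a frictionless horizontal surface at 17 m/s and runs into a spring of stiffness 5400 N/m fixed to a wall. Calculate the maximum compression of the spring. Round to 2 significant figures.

x = 0.13 m

Conservation of energy between contact and max compression: ½mv² = ½kx²
x = v√(m/k) = 17 × √(0.30/5400) = 0.1267 m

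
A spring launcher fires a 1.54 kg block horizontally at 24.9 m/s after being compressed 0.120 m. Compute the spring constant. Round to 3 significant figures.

Spring PE at full compression equals KE at release: ½kx² = ½mv²
k = mv²/x² = (1.54)(24.9)²/(0.120)² = 66307 N/m

k = 66300 N/m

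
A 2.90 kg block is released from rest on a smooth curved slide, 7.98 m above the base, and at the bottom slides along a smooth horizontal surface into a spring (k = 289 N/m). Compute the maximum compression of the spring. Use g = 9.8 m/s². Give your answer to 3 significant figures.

x = 1.25 m

Energy conservation (no friction) from release to max compression: mgh = ½kx²
x = √(2mgh/k) = √(2 × 2.90 × 9.8 × 7.98 / 289) = 1.253 m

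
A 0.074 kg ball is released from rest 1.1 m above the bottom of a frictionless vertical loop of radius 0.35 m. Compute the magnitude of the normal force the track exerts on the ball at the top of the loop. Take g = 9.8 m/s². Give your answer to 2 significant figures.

N = 0.93 N

Energy from release to top (height 2r): mgh = ½mv_top² + mg(2r)
v_top² = 2g(h − 2r) = 2(9.8)(1.1 − 0.7000) = 7.8400 m²/s²
At the top, both N and weight point toward the centre: N + mg = mv_top²/r
N = m(v_top²/r − g) = 0.074(7.8400/0.35 − 9.8) = 0.9324 N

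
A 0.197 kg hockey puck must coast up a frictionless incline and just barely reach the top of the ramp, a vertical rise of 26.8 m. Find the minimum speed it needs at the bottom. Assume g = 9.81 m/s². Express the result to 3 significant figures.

At the top it is momentarily at rest, so all KE converts to PE: ½mv² = mgh
v = √(2gh) = √(2 × 9.81 × 26.8) = 22.93 m/s

v = 22.9 m/s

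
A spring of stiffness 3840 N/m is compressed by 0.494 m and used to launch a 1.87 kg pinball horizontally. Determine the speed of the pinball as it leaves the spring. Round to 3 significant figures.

v = 22.4 m/s

Conservation of energy: ½kx² = ½mv²
v = x√(k/m) = 0.494 × √(3840/1.87) = 22.39 m/s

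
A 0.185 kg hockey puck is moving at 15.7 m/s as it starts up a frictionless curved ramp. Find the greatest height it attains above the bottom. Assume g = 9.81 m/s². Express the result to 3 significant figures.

Setting KE at the bottom equal to PE gained: ½mv² = mgh
h = v²/(2g) = 15.7²/(2 × 9.81) = 12.56 m

h = 12.6 m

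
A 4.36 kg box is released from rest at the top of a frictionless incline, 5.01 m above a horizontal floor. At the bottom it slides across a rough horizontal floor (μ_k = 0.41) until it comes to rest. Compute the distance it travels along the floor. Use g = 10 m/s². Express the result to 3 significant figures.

d = 12.2 m

Energy bookkeeping (friction removes W_f = μ_k N d):
At rest all PE has been dissipated by friction: mgh = μ_k m g d
d = h/μ_k = 5.01/0.41 = 12.22 m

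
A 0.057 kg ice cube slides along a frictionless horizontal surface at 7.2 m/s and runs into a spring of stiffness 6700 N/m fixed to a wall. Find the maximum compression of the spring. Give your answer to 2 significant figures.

x = 0.021 m

Conservation of energy between contact and max compression: ½mv² = ½kx²
x = v√(m/k) = 7.2 × √(0.057/6700) = 0.02100 m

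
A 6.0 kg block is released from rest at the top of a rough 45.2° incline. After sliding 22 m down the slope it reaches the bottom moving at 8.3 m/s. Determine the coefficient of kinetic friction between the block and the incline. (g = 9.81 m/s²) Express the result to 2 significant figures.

mgh = ½mv² + μ_k (mg cosθ) L, with h = L sinθ
mgL sinθ = 918.84 J; ½mv² = 206.67 J
W_f = 918.84 − 206.67 = 712.2 J
μ_k = W_f/(mg cosθ · L) = 712.2/(41.47 × 22) = 0.7805

μ_k = 0.78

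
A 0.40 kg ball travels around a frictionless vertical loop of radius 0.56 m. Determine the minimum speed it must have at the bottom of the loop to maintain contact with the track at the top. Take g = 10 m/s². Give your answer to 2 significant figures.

At the top: mg = mv_top²/r ⇒ v_top² = gr = 5.600 m²/s²
Energy from bottom to top (height 2r): ½mv_bot² = ½mv_top² + mg(2r)
v_bot² = gr + 4gr = 5gr = 28.00
v_bot = √(5gr) = 5.292 m/s

v = 5.3 m/s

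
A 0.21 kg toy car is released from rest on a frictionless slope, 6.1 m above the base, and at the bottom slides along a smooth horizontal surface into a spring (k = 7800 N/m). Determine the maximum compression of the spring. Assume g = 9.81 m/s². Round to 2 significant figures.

At max compression the car is momentarily at rest: mgh = ½kx²
x = √(2mgh/k) = √(2 × 0.21 × 9.81 × 6.1 / 7800) = 0.05676 m

x = 0.057 m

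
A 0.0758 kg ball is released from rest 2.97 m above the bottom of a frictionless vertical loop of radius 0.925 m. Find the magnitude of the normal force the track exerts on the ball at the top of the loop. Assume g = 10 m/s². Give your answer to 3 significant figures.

Energy from release to top (height 2r): mgh = ½mv_top² + mg(2r)
v_top² = 2g(h − 2r) = 2(10)(2.97 − 1.850) = 22.400 m²/s²
At the top, both N and weight point toward the centre: N + mg = mv_top²/r
N = m(v_top²/r − g) = 0.0758(22.400/0.925 − 10) = 1.078 N

N = 1.08 N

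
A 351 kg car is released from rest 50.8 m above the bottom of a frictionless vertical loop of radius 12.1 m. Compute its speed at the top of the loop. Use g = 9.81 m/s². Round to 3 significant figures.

Energy conservation: mgh = ½mv_top² + mg(2r)
v_top² = 2g(h − 2r) = 2(9.81)(50.8 − 24.20) = 521.9
v_top = 22.84 m/s

v = 22.8 m/s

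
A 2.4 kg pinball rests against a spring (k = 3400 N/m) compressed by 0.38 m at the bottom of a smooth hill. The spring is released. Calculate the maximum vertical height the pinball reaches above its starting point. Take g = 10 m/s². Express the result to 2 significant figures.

h = 10 m

At maximum height the pinball is at rest, so ½kx² = mgh
h = kx²/(2mg) = (3400)(0.38)²/(2 × 2.4 × 10) = 10.23 m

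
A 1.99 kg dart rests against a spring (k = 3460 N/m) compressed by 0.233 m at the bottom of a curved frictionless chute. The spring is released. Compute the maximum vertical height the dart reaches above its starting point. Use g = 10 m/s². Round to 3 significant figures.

At maximum height the dart is at rest, so ½kx² = mgh
h = kx²/(2mg) = (3460)(0.233)²/(2 × 1.99 × 10) = 4.720 m

h = 4.72 m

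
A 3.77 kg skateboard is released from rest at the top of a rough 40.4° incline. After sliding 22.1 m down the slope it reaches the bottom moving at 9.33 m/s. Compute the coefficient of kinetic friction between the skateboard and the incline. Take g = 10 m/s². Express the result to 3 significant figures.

Energy balance down the incline: mg L sinθ − ½mv² = μ_k (mg cosθ) L
mgL sinθ = 539.99 J; ½mv² = 164.09 J
W_f = 539.99 − 164.09 = 375.9 J
μ_k = W_f/(mg cosθ · L) = 375.9/(28.71 × 22.1) = 0.5925

μ_k = 0.592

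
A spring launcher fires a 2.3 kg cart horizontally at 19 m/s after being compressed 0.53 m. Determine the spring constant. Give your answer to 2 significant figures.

Energy stored in the spring equals the launch KE: ½kx² = ½mv²
k = mv²/x² = (2.3)(19)²/(0.53)² = 2956 N/m

k = 3000 N/m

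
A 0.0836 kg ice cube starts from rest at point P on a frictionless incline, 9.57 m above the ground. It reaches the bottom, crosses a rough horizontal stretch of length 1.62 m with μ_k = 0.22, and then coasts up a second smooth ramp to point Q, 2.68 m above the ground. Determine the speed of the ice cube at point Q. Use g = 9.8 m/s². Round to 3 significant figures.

v = 11.3 m/s

Energy at P: mgh₁ = (0.0836)(9.8)(9.57) = 7.8405 J
Friction loss: W_f = μ_k mg d = 0.2920 J
At Q: ½mv² + mgh₂ = mgh₁ − W_f
½mv² = 7.8405 − 0.2920 − 2.1957 = 5.3528 J
v = √(2 × 5.3528/0.0836) = 11.32 m/s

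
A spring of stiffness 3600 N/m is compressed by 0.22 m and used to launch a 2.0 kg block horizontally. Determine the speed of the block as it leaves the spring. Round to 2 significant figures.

Conservation of energy: ½kx² = ½mv²
v = x√(k/m) = 0.22 × √(3600/2.0) = 9.334 m/s

v = 9.3 m/s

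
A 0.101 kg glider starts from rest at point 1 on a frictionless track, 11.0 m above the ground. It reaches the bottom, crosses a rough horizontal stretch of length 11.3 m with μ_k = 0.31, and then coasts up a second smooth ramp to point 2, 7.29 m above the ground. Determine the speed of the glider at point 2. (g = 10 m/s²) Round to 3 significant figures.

v = 2.03 m/s

Energy at 1: mgh₁ = (0.101)(10)(11.0) = 11.110 J
Friction loss: W_f = μ_k mg d = 3.538 J
At 2: ½mv² + mgh₂ = mgh₁ − W_f
½mv² = 11.110 − 3.538 − 7.3629 = 0.20907 J
v = √(2 × 0.20907/0.101) = 2.035 m/s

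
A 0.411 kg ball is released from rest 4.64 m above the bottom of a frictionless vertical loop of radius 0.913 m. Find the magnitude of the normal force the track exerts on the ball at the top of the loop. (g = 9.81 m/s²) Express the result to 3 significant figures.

N = 20.8 N

Energy from release to top (height 2r): mgh = ½mv_top² + mg(2r)
v_top² = 2g(h − 2r) = 2(9.81)(4.64 − 1.826) = 55.211 m²/s²
At the top, both N and weight point toward the centre: N + mg = mv_top²/r
N = m(v_top²/r − g) = 0.411(55.211/0.913 − 9.81) = 20.82 N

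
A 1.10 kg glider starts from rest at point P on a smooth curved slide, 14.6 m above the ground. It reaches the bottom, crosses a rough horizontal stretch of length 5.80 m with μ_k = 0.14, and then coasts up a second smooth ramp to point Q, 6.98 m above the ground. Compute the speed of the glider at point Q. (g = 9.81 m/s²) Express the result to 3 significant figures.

Energy at P: mgh₁ = (1.10)(9.81)(14.6) = 157.55 J
Friction loss: W_f = μ_k mg d = 8.762 J
At Q: ½mv² + mgh₂ = mgh₁ − W_f
½mv² = 157.55 − 8.762 − 75.321 = 73.465 J
v = √(2 × 73.465/1.10) = 11.56 m/s

v = 11.6 m/s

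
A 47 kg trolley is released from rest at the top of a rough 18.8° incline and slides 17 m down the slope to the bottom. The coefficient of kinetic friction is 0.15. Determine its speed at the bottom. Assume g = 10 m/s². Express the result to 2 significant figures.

Energy: mgh = ½mv² + W_f, with h = L sinθ and W_f = μ_k (mg cosθ) L
mgh = mgL sinθ = (47)(10)(17)sin18.8° = 2574.9 J
W_f = μ_k mg cosθ · L = (0.15)(47)(10)cos18.8°·17 = 1135 J
½mv² = 2574.9 − 1135 = 1440.3 J
v = √(2 × 1440.3/47) = 7.829 m/s

v = 7.8 m/s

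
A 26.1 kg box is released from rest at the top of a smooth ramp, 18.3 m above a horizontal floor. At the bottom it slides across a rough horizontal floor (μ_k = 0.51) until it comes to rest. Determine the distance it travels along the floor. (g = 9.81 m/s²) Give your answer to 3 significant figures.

Energy bookkeeping (friction removes W_f = μ_k N d):
At rest all PE has been dissipated by friction: mgh = μ_k m g d
d = h/μ_k = 18.3/0.51 = 35.88 m

d = 35.9 m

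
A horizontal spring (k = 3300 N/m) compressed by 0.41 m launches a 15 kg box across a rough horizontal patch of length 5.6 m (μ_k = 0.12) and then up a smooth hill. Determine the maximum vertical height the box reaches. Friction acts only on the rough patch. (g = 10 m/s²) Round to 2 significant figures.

h = 1.2 m

Spring energy: E₀ = ½kx² = ½(3300)(0.41)² = 277.37 J
Friction: W_f = μ_k mg d = (0.12)(15)(10)(5.6) = 100.8 J
Energy at base of ramp: E = 277.37 − 100.8 = 176.56 J
At max height all remaining energy is PE: mgh = E ⇒ h = E/(mg) = 176.56/(15 × 10) = 1.177 m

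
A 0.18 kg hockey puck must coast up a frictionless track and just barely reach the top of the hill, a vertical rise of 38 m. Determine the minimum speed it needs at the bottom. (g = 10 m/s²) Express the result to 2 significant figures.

v = 28 m/s

At the top it is momentarily at rest, so all KE converts to PE: ½mv² = mgh
v = √(2gh) = √(2 × 10 × 38) = 27.57 m/s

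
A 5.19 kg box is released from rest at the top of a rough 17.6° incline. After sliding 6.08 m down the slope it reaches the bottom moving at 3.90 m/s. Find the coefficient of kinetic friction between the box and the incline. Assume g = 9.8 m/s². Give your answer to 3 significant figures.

Energy balance down the incline: mg L sinθ − ½mv² = μ_k (mg cosθ) L
mgL sinθ = 93.505 J; ½mv² = 39.470 J
W_f = 93.505 − 39.470 = 54.04 J
μ_k = W_f/(mg cosθ · L) = 54.04/(48.48 × 6.08) = 0.1833

μ_k = 0.183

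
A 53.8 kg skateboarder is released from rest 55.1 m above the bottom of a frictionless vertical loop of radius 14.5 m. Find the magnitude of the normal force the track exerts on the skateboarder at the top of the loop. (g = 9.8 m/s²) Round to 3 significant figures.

Energy from release to top (height 2r): mgh = ½mv_top² + mg(2r)
v_top² = 2g(h − 2r) = 2(9.8)(55.1 − 29.00) = 511.56 m²/s²
At the top, both N and weight point toward the centre: N + mg = mv_top²/r
N = m(v_top²/r − g) = 53.8(511.56/14.5 − 9.8) = 1371 N

N = 1370 N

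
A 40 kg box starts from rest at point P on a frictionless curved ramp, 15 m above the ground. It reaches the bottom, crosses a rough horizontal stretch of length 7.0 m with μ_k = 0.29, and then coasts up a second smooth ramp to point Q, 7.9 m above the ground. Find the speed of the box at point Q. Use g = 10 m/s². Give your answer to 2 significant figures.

v = 10 m/s

Energy at P: mgh₁ = (40)(10)(15) = 6000.0 J
Friction loss: W_f = μ_k mg d = 812.0 J
At Q: ½mv² + mgh₂ = mgh₁ − W_f
½mv² = 6000.0 − 812.0 − 3160.0 = 2028.0 J
v = √(2 × 2028.0/40) = 10.07 m/s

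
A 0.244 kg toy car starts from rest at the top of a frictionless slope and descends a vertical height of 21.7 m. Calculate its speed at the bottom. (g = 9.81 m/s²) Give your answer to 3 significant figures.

Energy conservation between the two points: mgh = ½mv²
The mass cancels from both sides.
v = √(2gh) = √(2 × 9.81 × 21.7) = √425.75 = 20.63 m/s

v = 20.6 m/s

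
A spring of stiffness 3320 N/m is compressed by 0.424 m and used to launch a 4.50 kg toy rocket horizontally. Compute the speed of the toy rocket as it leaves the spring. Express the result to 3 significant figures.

The toy rocket leaves the spring when the spring is at natural length, so ½kx² = ½mv²
v = x√(k/m) = 0.424 × √(3320/4.50) = 11.52 m/s

v = 11.5 m/s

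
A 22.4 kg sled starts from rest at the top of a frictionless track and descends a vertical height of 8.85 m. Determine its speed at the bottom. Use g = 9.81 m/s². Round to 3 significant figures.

v = 13.2 m/s

Equating total energy at the two states: mgh = ½mv²
v = √(2gh) = √(2 × 9.81 × 8.85) = √173.64 = 13.18 m/s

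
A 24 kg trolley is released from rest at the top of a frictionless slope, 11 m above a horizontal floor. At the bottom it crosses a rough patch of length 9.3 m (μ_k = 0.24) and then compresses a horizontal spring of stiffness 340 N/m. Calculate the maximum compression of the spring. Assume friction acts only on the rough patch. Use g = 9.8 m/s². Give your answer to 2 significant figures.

Initial energy: E₁ = mgh = (24)(9.8)(11) = 2587.2 J
Friction removes W_f = μ_k mg d = (0.24)(24)(9.8)(9.3) = 525.0 J
Energy reaching the spring: E = 2587.2 − 525.0 = 2062.2 J
At max compression ½kx² = E ⇒ x = √(2E/k) = √(2 × 2062.2/340) = 3.483 m

x = 3.5 m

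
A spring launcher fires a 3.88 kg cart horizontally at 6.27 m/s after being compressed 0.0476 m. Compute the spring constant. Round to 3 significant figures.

k = 67300 N/m

Energy stored in the spring equals the launch KE: ½kx² = ½mv²
k = mv²/x² = (3.88)(6.27)²/(0.0476)² = 67321 N/m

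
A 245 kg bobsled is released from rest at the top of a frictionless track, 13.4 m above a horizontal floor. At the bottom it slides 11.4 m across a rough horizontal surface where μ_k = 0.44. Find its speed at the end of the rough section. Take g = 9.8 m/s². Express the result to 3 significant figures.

Energy at the top = energy at the end + work done against friction:
mgh = ½mv² + μ_k m g d
W_f = μ_k mg d = (0.44)(245)(9.8)(11.4) = 12043 J
½mv² = mgh − W_f = 32173 − 12043 = 20130 J
v = √(2 × 20130/245) = 12.82 m/s

v = 12.8 m/s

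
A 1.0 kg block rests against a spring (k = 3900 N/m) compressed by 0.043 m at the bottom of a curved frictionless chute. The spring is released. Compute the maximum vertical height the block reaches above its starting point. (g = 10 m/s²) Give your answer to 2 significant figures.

All spring PE becomes gravitational PE at the highest point: ½kx² = mgh
h = kx²/(2mg) = (3900)(0.043)²/(2 × 1.0 × 10) = 0.3606 m

h = 0.36 m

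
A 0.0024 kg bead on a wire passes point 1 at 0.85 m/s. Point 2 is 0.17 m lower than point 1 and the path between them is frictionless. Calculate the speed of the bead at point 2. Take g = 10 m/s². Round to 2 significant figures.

Mechanical energy is conserved (no friction): ½mv₀² + mgh = ½mv²
v² = v₀² + 2gh = (0.85)² + 2(10)(0.17) = 4.1225
v = √4.1225 = 2.030 m/s

v = 2.0 m/s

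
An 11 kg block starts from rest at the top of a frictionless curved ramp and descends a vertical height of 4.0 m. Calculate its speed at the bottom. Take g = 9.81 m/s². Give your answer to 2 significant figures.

Energy conservation between the two points: mgh = ½mv²
v = √(2gh) = √(2 × 9.81 × 4.0) = √78.480 = 8.859 m/s

v = 8.9 m/s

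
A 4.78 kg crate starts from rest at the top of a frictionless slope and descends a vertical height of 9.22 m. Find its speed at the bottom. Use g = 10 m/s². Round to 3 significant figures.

Mechanical energy is conserved (no friction): mgh = ½mv²
v = √(2gh) = √(2 × 10 × 9.22) = √184.40 = 13.58 m/s

v = 13.6 m/s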